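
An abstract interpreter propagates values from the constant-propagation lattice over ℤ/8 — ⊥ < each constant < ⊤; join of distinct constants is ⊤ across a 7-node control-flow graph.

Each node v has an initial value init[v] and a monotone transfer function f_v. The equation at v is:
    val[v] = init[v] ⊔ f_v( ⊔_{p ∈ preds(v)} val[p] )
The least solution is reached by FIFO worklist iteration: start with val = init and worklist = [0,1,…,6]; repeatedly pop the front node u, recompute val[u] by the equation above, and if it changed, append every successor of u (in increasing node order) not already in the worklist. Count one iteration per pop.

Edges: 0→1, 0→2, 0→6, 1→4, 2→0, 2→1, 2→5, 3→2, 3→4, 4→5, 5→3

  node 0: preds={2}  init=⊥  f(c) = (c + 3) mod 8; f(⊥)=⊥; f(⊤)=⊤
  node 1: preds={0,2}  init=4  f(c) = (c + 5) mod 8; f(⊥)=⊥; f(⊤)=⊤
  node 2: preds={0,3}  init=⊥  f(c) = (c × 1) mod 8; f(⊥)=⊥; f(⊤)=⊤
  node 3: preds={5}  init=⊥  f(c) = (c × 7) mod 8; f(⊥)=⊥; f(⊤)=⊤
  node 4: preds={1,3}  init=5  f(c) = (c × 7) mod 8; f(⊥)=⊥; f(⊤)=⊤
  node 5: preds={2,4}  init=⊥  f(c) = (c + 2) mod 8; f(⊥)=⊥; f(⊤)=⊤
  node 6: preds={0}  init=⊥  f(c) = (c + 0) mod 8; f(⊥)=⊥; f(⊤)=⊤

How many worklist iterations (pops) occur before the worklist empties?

Iteration log — 16 steps:
  step 1. node 0  ⊔preds=⊥  new=⊥  stable
  step 2. node 1  ⊔preds=⊥  new=4  stable
  step 3. node 2  ⊔preds=⊥  new=⊥  stable
  step 4. node 3  ⊔preds=⊥  new=⊥  stable
  step 5. node 4  ⊔preds=4  new=⊤  old=5  +wl: 
  step 6. node 5  ⊔preds=⊤  new=⊤  old=⊥  +wl: 3
  step 7. node 6  ⊔preds=⊥  new=⊥  stable
  step 8. node 3  ⊔preds=⊤  new=⊤  old=⊥  +wl: 2,4
  step 9. node 2  ⊔preds=⊤  new=⊤  old=⊥  +wl: 0,1,5
  step 10. node 4  ⊔preds=⊤  new=⊤  stable
  step 11. node 0  ⊔preds=⊤  new=⊤  old=⊥  +wl: 2,6
  step 12. node 1  ⊔preds=⊤  new=⊤  old=4  +wl: 4
  step 13. node 5  ⊔preds=⊤  new=⊤  stable
  step 14. node 2  ⊔preds=⊤  new=⊤  stable
  step 15. node 6  ⊔preds=⊤  new=⊤  old=⊥  +wl: 
  step 16. node 4  ⊔preds=⊤  new=⊤  stable

Least fixpoint reached:
  node 0: ⊤
  node 1: ⊤
  node 2: ⊤
  node 3: ⊤
  node 4: ⊤
  node 5: ⊤
  node 6: ⊤

16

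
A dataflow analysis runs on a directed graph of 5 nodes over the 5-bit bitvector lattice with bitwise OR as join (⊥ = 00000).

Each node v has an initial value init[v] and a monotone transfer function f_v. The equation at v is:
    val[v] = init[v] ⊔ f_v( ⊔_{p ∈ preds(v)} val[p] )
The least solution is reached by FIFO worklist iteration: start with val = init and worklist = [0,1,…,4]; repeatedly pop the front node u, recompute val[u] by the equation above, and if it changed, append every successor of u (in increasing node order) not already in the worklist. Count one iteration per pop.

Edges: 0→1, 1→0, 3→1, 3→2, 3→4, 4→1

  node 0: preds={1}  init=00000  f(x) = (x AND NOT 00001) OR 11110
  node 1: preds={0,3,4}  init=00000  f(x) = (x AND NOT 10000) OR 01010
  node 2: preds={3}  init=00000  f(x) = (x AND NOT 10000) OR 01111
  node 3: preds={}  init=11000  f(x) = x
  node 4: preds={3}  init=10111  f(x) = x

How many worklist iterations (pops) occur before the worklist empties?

Iteration log — 7 steps:
  step 1. node 0  ⊔preds=00000  new=11110  old=00000  +wl: 
  step 2. node 1  ⊔preds=11111  new=01111  old=00000  +wl: 0
  step 3. node 2  ⊔preds=11000  new=01111  old=00000  +wl: 
  step 4. node 3  ⊔preds=00000  new=11000  stable
  step 5. node 4  ⊔preds=11000  new=11111  old=10111  +wl: 1
  step 6. node 0  ⊔preds=01111  new=11110  stable
  step 7. node 1  ⊔preds=11111  new=01111  stable

Least fixpoint reached:
  node 0: 11110
  node 1: 01111
  node 2: 01111
  node 3: 11000
  node 4: 11111

7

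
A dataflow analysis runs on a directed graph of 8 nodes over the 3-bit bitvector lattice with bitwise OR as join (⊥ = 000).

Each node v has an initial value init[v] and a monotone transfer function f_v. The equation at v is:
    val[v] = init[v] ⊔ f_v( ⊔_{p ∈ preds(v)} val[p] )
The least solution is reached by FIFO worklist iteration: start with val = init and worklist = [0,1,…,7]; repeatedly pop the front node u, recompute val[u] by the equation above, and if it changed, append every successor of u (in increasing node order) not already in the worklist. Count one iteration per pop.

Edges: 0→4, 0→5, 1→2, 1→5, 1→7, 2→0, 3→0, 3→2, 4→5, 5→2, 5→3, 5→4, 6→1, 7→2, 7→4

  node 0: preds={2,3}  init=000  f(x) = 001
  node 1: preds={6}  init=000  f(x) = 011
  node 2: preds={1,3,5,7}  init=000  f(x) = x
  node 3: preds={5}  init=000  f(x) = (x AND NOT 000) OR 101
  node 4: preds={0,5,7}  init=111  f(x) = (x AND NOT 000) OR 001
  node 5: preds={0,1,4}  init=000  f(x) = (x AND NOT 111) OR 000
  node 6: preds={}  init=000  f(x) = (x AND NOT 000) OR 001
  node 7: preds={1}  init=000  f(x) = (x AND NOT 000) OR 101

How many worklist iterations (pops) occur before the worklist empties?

Trace (13 dequeues):
  [1] u=0 | in 000 | out 001 | prev 000 | push {}
  [2] u=1 | in 000 | out 011 | prev 000 | push {}
  [3] u=2 | in 011 | out 011 | prev 000 | push {0}
  [4] u=3 | in 000 | out 101 | prev 000 | push {2}
  [5] u=4 | in 001 | out 111 | ==
  [6] u=5 | in 111 | out 000 | ==
  [7] u=6 | in 000 | out 001 | prev 000 | push {1}
  [8] u=7 | in 011 | out 111 | prev 000 | push {4}
  [9] u=0 | in 111 | out 001 | ==
  [10] u=2 | in 111 | out 111 | prev 011 | push {0}
  [11] u=1 | in 001 | out 011 | ==
  [12] u=4 | in 111 | out 111 | ==
  [13] u=0 | in 111 | out 001 | ==

Converged values:
  [0] 001
  [1] 011
  [2] 111
  [3] 101
  [4] 111
  [5] 000
  [6] 001
  [7] 111

13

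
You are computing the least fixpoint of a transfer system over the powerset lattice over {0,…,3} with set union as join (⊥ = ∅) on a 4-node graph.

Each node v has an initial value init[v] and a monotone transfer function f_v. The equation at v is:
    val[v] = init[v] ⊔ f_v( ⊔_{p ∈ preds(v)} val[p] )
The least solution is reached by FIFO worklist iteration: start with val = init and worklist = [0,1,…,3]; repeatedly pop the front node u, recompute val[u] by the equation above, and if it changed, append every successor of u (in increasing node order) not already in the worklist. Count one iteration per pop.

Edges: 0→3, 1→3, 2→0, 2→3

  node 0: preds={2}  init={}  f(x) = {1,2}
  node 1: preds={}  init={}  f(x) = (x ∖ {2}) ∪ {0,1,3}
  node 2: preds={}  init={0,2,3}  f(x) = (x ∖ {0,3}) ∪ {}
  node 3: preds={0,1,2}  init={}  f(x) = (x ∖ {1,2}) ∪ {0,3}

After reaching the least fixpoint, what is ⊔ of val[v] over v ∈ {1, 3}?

Worklist (4 pops):
  #1 pop 0: in={0,2,3} → {1,2} (was {}); enqueue []
  #2 pop 1: in={} → {0,1,3} (was {}); enqueue []
  #3 pop 2: in={} → {0,2,3} (no change)
  #4 pop 3: in={0,1,2,3} → {0,3} (was {}); enqueue []

Fixpoint:
  val[0] = {1,2}
  val[1] = {0,1,3}
  val[2] = {0,2,3}
  val[3] = {0,3}

{0,1,3}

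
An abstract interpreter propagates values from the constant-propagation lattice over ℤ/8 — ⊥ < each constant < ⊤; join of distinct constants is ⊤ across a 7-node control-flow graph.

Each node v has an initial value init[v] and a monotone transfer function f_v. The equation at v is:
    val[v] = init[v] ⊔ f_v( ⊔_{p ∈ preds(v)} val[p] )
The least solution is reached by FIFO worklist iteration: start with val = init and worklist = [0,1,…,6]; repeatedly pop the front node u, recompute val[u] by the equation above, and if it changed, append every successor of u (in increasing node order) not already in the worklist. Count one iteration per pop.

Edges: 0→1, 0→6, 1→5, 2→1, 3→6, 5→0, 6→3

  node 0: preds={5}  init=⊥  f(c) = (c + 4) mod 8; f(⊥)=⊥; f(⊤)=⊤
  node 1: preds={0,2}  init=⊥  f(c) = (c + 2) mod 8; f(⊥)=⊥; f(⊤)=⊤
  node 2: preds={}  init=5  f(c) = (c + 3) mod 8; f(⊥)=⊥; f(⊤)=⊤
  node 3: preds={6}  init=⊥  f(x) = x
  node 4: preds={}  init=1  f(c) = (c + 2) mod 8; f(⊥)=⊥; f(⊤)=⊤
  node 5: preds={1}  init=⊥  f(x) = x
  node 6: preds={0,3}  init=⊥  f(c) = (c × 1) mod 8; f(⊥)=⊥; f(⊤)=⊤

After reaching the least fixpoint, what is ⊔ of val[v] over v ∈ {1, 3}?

Worklist (17 pops):
  #1 pop 0: in=⊥ → ⊥ (no change)
  #2 pop 1: in=5 → 7 (was ⊥); enqueue []
  #3 pop 2: in=⊥ → 5 (no change)
  #4 pop 3: in=⊥ → ⊥ (no change)
  #5 pop 4: in=⊥ → 1 (no change)
  #6 pop 5: in=7 → 7 (was ⊥); enqueue [0]
  #7 pop 6: in=⊥ → ⊥ (no change)
  #8 pop 0: in=7 → 3 (was ⊥); enqueue [1,6]
  #9 pop 1: in=⊤ → ⊤ (was 7); enqueue [5]
  #10 pop 6: in=3 → 3 (was ⊥); enqueue [3]
  #11 pop 5: in=⊤ → ⊤ (was 7); enqueue [0]
  #12 pop 3: in=3 → 3 (was ⊥); enqueue [6]
  #13 pop 0: in=⊤ → ⊤ (was 3); enqueue [1]
  #14 pop 6: in=⊤ → ⊤ (was 3); enqueue [3]
  #15 pop 1: in=⊤ → ⊤ (no change)
  #16 pop 3: in=⊤ → ⊤ (was 3); enqueue [6]
  #17 pop 6: in=⊤ → ⊤ (no change)

Fixpoint:
  val[0] = ⊤
  val[1] = ⊤
  val[2] = 5
  val[3] = ⊤
  val[4] = 1
  val[5] = ⊤
  val[6] = ⊤

⊤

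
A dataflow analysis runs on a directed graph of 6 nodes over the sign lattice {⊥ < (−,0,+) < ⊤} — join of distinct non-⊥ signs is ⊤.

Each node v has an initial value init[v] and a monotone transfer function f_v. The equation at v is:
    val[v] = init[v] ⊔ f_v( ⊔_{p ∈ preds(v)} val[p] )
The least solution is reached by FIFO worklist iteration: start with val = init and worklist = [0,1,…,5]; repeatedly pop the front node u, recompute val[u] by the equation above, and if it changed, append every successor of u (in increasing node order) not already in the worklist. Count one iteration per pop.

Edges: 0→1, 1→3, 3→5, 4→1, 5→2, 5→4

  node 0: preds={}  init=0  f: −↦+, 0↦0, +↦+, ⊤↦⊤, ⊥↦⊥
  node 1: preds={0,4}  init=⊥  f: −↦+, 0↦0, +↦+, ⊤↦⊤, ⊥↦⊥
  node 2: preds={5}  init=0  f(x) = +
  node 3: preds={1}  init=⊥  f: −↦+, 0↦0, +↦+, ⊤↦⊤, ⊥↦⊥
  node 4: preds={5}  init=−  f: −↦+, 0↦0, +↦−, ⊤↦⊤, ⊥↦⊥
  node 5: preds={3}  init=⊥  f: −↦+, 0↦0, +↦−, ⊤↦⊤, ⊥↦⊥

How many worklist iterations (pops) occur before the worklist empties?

Worklist (9 pops):
  #1 pop 0: in=⊥ → 0 (no change)
  #2 pop 1: in=⊤ → ⊤ (was ⊥); enqueue []
  #3 pop 2: in=⊥ → ⊤ (was 0); enqueue []
  #4 pop 3: in=⊤ → ⊤ (was ⊥); enqueue []
  #5 pop 4: in=⊥ → − (no change)
  #6 pop 5: in=⊤ → ⊤ (was ⊥); enqueue [2,4]
  #7 pop 2: in=⊤ → ⊤ (no change)
  #8 pop 4: in=⊤ → ⊤ (was −); enqueue [1]
  #9 pop 1: in=⊤ → ⊤ (no change)

Fixpoint:
  val[0] = 0
  val[1] = ⊤
  val[2] = ⊤
  val[3] = ⊤
  val[4] = ⊤
  val[5] = ⊤

9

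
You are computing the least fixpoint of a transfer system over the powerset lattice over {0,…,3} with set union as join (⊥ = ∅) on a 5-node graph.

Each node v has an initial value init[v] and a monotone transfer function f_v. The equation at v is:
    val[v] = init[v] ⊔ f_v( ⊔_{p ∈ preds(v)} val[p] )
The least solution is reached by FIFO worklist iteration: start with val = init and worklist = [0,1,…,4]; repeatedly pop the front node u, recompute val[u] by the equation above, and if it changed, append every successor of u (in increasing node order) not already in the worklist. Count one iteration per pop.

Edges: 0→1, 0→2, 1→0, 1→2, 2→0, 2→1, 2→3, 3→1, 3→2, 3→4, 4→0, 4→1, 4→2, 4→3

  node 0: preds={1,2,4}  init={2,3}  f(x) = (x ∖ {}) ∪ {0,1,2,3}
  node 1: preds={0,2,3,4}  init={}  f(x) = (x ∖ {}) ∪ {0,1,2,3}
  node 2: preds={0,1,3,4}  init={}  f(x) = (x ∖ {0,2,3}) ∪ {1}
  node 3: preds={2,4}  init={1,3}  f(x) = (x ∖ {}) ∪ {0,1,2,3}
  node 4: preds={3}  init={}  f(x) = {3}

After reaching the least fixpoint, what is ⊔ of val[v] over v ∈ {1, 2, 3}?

Iteration log — 9 steps:
  step 1. node 0  ⊔preds={}  new={0,1,2,3}  old={2,3}  +wl: 
  step 2. node 1  ⊔preds={0,1,2,3}  new={0,1,2,3}  old={}  +wl: 0
  step 3. node 2  ⊔preds={0,1,2,3}  new={1}  old={}  +wl: 1
  step 4. node 3  ⊔preds={1}  new={0,1,2,3}  old={1,3}  +wl: 2
  step 5. node 4  ⊔preds={0,1,2,3}  new={3}  old={}  +wl: 3
  step 6. node 0  ⊔preds={0,1,2,3}  new={0,1,2,3}  stable
  step 7. node 1  ⊔preds={0,1,2,3}  new={0,1,2,3}  stable
  step 8. node 2  ⊔preds={0,1,2,3}  new={1}  stable
  step 9. node 3  ⊔preds={1,3}  new={0,1,2,3}  stable

Least fixpoint reached:
  node 0: {0,1,2,3}
  node 1: {0,1,2,3}
  node 2: {1}
  node 3: {0,1,2,3}
  node 4: {3}

{0,1,2,3}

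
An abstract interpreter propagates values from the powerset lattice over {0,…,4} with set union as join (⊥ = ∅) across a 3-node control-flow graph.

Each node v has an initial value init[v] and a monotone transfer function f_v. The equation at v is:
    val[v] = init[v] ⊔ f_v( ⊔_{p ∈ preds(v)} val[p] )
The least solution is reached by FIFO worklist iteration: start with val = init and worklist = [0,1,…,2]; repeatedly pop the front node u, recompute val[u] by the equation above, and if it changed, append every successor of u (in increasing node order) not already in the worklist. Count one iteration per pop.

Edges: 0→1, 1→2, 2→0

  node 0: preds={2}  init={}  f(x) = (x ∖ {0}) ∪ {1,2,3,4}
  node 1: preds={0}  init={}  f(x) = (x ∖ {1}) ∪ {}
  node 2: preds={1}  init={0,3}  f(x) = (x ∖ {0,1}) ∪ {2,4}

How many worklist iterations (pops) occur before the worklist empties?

Iteration log — 4 steps:
  step 1. node 0  ⊔preds={0,3}  new={1,2,3,4}  old={}  +wl: 
  step 2. node 1  ⊔preds={1,2,3,4}  new={2,3,4}  old={}  +wl: 
  step 3. node 2  ⊔preds={2,3,4}  new={0,2,3,4}  old={0,3}  +wl: 0
  step 4. node 0  ⊔preds={0,2,3,4}  new={1,2,3,4}  stable

Least fixpoint reached:
  node 0: {1,2,3,4}
  node 1: {2,3,4}
  node 2: {0,2,3,4}

4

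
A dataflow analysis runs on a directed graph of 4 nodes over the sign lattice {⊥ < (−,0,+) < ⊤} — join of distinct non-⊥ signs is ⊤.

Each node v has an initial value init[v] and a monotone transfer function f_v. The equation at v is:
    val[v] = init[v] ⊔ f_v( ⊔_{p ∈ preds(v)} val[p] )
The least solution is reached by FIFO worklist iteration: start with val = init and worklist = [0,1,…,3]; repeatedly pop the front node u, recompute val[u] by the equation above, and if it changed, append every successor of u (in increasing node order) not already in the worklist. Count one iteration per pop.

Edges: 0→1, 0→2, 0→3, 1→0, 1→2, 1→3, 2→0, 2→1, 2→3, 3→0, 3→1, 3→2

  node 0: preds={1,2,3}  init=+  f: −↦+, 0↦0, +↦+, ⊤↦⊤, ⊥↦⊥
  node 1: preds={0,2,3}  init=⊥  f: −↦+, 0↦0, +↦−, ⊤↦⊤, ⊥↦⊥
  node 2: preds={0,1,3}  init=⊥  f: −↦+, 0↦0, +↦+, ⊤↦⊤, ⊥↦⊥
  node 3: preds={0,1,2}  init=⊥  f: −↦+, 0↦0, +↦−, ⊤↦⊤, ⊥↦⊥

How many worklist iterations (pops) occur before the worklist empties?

Worklist (9 pops):
  #1 pop 0: in=⊥ → + (no change)
  #2 pop 1: in=+ → − (was ⊥); enqueue [0]
  #3 pop 2: in=⊤ → ⊤ (was ⊥); enqueue [1]
  #4 pop 3: in=⊤ → ⊤ (was ⊥); enqueue [2]
  #5 pop 0: in=⊤ → ⊤ (was +); enqueue [3]
  #6 pop 1: in=⊤ → ⊤ (was −); enqueue [0]
  #7 pop 2: in=⊤ → ⊤ (no change)
  #8 pop 3: in=⊤ → ⊤ (no change)
  #9 pop 0: in=⊤ → ⊤ (no change)

Fixpoint:
  val[0] = ⊤
  val[1] = ⊤
  val[2] = ⊤
  val[3] = ⊤

9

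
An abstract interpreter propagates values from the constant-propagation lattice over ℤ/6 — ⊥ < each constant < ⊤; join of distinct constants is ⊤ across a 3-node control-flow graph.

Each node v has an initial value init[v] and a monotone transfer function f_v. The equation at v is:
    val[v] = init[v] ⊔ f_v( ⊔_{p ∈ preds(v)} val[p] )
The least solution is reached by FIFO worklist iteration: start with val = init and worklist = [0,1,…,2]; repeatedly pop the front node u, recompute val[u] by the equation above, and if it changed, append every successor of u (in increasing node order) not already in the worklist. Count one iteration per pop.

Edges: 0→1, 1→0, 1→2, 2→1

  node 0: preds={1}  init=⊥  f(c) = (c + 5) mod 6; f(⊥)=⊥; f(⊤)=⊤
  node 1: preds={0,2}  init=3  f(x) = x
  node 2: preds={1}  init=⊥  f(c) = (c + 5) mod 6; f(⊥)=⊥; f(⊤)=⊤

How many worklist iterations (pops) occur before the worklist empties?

5

Iteration log — 5 steps:
  step 1. node 0  ⊔preds=3  new=2  old=⊥  +wl: 
  step 2. node 1  ⊔preds=2  new=⊤  old=3  +wl: 0
  step 3. node 2  ⊔preds=⊤  new=⊤  old=⊥  +wl: 1
  step 4. node 0  ⊔preds=⊤  new=⊤  old=2  +wl: 
  step 5. node 1  ⊔preds=⊤  new=⊤  stable

Least fixpoint reached:
  node 0: ⊤
  node 1: ⊤
  node 2: ⊤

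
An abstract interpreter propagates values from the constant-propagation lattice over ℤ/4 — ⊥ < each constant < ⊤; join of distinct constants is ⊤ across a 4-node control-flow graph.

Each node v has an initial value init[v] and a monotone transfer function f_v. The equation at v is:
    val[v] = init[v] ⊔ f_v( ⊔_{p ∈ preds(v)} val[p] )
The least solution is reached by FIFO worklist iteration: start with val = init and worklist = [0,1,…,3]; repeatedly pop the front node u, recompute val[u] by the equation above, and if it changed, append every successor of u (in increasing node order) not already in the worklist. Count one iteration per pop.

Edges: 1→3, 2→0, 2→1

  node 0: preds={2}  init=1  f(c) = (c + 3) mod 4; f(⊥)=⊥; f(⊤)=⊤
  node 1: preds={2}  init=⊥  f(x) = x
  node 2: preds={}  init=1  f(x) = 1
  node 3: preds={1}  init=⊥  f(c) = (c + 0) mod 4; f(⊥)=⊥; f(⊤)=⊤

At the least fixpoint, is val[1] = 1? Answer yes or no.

Trace (4 dequeues):
  [1] u=0 | in 1 | out ⊤ | prev 1 | push {}
  [2] u=1 | in 1 | out 1 | prev ⊥ | push {}
  [3] u=2 | in ⊥ | out 1 | ==
  [4] u=3 | in 1 | out 1 | prev ⊥ | push {}

Converged values:
  [0] ⊤
  [1] 1
  [2] 1
  [3] 1

yes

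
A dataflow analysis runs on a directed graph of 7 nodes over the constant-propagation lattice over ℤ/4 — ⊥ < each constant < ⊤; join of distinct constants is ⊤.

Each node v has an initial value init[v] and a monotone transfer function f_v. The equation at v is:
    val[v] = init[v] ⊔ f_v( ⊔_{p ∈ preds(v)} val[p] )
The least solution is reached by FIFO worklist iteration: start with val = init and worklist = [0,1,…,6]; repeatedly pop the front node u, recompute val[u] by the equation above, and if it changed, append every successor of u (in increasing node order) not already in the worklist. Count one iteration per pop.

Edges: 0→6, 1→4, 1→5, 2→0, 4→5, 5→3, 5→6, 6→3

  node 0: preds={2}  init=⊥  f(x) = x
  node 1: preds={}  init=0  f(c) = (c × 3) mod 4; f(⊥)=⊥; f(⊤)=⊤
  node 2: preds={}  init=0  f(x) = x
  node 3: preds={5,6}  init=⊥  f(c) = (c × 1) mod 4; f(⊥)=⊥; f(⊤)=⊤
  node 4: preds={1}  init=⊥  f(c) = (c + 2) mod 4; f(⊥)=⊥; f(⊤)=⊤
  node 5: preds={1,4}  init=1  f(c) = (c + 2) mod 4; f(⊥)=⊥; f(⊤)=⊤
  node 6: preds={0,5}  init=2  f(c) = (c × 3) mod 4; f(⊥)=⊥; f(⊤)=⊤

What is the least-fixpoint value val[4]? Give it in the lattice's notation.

Trace (8 dequeues):
  [1] u=0 | in 0 | out 0 | prev ⊥ | push {}
  [2] u=1 | in ⊥ | out 0 | ==
  [3] u=2 | in ⊥ | out 0 | ==
  [4] u=3 | in ⊤ | out ⊤ | prev ⊥ | push {}
  [5] u=4 | in 0 | out 2 | prev ⊥ | push {}
  [6] u=5 | in ⊤ | out ⊤ | prev 1 | push {3}
  [7] u=6 | in ⊤ | out ⊤ | prev 2 | push {}
  [8] u=3 | in ⊤ | out ⊤ | ==

Converged values:
  [0] 0
  [1] 0
  [2] 0
  [3] ⊤
  [4] 2
  [5] ⊤
  [6] ⊤

2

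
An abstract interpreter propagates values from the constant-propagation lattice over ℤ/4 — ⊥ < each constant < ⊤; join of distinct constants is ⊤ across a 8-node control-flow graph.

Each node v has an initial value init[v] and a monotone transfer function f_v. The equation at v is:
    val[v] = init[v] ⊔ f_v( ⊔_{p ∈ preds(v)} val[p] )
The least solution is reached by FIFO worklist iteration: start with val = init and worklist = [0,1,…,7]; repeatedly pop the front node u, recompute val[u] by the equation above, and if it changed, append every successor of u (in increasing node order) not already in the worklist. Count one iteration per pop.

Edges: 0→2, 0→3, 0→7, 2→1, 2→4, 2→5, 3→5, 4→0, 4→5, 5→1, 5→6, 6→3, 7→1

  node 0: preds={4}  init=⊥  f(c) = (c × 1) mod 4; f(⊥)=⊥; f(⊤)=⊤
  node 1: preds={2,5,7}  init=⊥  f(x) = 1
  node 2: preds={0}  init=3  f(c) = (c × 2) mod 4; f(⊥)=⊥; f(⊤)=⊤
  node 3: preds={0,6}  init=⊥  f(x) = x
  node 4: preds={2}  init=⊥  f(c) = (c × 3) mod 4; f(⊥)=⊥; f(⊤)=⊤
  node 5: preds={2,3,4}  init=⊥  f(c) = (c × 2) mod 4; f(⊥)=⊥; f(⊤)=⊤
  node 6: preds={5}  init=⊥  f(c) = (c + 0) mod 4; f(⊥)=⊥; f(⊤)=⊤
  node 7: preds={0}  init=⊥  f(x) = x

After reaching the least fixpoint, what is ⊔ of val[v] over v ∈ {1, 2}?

⊤

Trace (22 dequeues):
  [1] u=0 | in ⊥ | out ⊥ | ==
  [2] u=1 | in 3 | out 1 | prev ⊥ | push {}
  [3] u=2 | in ⊥ | out 3 | ==
  [4] u=3 | in ⊥ | out ⊥ | ==
  [5] u=4 | in 3 | out 1 | prev ⊥ | push {0}
  [6] u=5 | in ⊤ | out ⊤ | prev ⊥ | push {1}
  [7] u=6 | in ⊤ | out ⊤ | prev ⊥ | push {3}
  [8] u=7 | in ⊥ | out ⊥ | ==
  [9] u=0 | in 1 | out 1 | prev ⊥ | push {2,7}
  [10] u=1 | in ⊤ | out 1 | ==
  [11] u=3 | in ⊤ | out ⊤ | prev ⊥ | push {5}
  [12] u=2 | in 1 | out ⊤ | prev 3 | push {1,4}
  [13] u=7 | in 1 | out 1 | prev ⊥ | push {}
  [14] u=5 | in ⊤ | out ⊤ | ==
  [15] u=1 | in ⊤ | out 1 | ==
  [16] u=4 | in ⊤ | out ⊤ | prev 1 | push {0,5}
  [17] u=0 | in ⊤ | out ⊤ | prev 1 | push {2,3,7}
  [18] u=5 | in ⊤ | out ⊤ | ==
  [19] u=2 | in ⊤ | out ⊤ | ==
  [20] u=3 | in ⊤ | out ⊤ | ==
  [21] u=7 | in ⊤ | out ⊤ | prev 1 | push {1}
  [22] u=1 | in ⊤ | out 1 | ==

Converged values:
  [0] ⊤
  [1] 1
  [2] ⊤
  [3] ⊤
  [4] ⊤
  [5] ⊤
  [6] ⊤
  [7] ⊤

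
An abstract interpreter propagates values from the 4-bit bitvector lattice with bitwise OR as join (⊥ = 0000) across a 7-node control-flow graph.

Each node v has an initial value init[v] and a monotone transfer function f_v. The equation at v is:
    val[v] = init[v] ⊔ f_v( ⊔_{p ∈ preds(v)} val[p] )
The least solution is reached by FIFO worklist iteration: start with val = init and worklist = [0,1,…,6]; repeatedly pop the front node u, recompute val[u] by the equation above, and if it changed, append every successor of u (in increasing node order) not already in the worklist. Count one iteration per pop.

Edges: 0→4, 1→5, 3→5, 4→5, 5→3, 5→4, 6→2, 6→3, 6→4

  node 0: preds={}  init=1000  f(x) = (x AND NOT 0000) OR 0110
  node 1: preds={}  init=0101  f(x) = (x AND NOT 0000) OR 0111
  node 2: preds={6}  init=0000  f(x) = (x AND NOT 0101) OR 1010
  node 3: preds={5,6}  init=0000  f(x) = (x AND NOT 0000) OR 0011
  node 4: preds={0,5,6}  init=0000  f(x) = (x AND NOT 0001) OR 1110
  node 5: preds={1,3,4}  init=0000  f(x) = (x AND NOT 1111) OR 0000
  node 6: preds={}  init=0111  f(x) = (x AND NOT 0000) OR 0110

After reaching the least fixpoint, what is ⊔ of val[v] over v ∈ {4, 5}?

1110

Iteration log — 7 steps:
  step 1. node 0  ⊔preds=0000  new=1110  old=1000  +wl: 
  step 2. node 1  ⊔preds=0000  new=0111  old=0101  +wl: 
  step 3. node 2  ⊔preds=0111  new=1010  old=0000  +wl: 
  step 4. node 3  ⊔preds=0111  new=0111  old=0000  +wl: 
  step 5. node 4  ⊔preds=1111  new=1110  old=0000  +wl: 
  step 6. node 5  ⊔preds=1111  new=0000  stable
  step 7. node 6  ⊔preds=0000  new=0111  stable

Least fixpoint reached:
  node 0: 1110
  node 1: 0111
  node 2: 1010
  node 3: 0111
  node 4: 1110
  node 5: 0000
  node 6: 0111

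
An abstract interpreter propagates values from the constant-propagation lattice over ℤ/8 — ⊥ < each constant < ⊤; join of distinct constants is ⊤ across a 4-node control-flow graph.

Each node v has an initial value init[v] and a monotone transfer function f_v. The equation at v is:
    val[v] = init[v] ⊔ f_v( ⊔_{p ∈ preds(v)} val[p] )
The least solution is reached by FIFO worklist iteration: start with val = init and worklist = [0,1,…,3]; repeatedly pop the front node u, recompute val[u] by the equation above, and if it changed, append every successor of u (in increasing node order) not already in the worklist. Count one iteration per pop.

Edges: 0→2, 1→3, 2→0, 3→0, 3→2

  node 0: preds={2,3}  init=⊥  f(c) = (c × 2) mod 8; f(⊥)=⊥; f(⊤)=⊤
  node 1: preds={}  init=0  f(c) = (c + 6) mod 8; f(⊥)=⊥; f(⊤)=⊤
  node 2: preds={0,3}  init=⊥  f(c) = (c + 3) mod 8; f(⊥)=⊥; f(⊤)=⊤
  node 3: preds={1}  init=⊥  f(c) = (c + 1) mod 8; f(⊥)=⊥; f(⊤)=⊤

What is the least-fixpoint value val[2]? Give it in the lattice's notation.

Worklist (8 pops):
  #1 pop 0: in=⊥ → ⊥ (no change)
  #2 pop 1: in=⊥ → 0 (no change)
  #3 pop 2: in=⊥ → ⊥ (no change)
  #4 pop 3: in=0 → 1 (was ⊥); enqueue [0,2]
  #5 pop 0: in=1 → 2 (was ⊥); enqueue []
  #6 pop 2: in=⊤ → ⊤ (was ⊥); enqueue [0]
  #7 pop 0: in=⊤ → ⊤ (was 2); enqueue [2]
  #8 pop 2: in=⊤ → ⊤ (no change)

Fixpoint:
  val[0] = ⊤
  val[1] = 0
  val[2] = ⊤
  val[3] = 1

⊤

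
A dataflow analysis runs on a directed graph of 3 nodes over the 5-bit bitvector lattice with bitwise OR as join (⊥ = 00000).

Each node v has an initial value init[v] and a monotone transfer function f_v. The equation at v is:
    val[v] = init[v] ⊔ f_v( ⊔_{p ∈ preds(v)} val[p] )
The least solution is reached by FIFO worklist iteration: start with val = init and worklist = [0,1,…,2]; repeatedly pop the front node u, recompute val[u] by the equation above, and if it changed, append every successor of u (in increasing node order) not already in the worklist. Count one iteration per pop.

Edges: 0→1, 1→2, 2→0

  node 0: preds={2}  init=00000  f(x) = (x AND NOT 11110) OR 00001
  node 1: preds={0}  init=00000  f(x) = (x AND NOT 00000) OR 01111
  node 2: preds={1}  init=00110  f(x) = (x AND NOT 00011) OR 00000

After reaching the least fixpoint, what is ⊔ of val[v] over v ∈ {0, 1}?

Trace (4 dequeues):
  [1] u=0 | in 00110 | out 00001 | prev 00000 | push {}
  [2] u=1 | in 00001 | out 01111 | prev 00000 | push {}
  [3] u=2 | in 01111 | out 01110 | prev 00110 | push {0}
  [4] u=0 | in 01110 | out 00001 | ==

Converged values:
  [0] 00001
  [1] 01111
  [2] 01110

01111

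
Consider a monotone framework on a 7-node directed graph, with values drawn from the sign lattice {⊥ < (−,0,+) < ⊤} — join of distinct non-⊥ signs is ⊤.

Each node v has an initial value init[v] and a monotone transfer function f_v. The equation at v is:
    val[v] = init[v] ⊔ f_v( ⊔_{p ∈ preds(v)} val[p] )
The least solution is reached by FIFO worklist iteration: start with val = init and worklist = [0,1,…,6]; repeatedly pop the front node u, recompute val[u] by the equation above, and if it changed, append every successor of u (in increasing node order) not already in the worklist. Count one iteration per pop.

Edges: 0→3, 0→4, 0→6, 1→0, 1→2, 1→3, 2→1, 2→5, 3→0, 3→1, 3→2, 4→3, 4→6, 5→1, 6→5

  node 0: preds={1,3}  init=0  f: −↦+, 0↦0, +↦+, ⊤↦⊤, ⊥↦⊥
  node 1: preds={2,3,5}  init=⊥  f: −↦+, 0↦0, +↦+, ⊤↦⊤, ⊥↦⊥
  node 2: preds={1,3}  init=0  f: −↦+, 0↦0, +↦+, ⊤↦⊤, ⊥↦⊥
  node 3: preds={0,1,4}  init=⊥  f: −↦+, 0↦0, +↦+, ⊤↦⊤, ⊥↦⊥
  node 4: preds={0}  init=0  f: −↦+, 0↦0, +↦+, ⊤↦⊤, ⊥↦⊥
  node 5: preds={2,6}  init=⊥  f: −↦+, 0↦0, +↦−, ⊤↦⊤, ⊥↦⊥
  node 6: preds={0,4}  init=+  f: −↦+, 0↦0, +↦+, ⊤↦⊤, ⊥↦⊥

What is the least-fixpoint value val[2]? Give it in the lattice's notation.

Worklist (19 pops):
  #1 pop 0: in=⊥ → 0 (no change)
  #2 pop 1: in=0 → 0 (was ⊥); enqueue [0]
  #3 pop 2: in=0 → 0 (no change)
  #4 pop 3: in=0 → 0 (was ⊥); enqueue [1,2]
  #5 pop 4: in=0 → 0 (no change)
  #6 pop 5: in=⊤ → ⊤ (was ⊥); enqueue []
  #7 pop 6: in=0 → ⊤ (was +); enqueue [5]
  #8 pop 0: in=0 → 0 (no change)
  #9 pop 1: in=⊤ → ⊤ (was 0); enqueue [0,3]
  #10 pop 2: in=⊤ → ⊤ (was 0); enqueue [1]
  #11 pop 5: in=⊤ → ⊤ (no change)
  #12 pop 0: in=⊤ → ⊤ (was 0); enqueue [4,6]
  #13 pop 3: in=⊤ → ⊤ (was 0); enqueue [0,2]
  #14 pop 1: in=⊤ → ⊤ (no change)
  #15 pop 4: in=⊤ → ⊤ (was 0); enqueue [3]
  #16 pop 6: in=⊤ → ⊤ (no change)
  #17 pop 0: in=⊤ → ⊤ (no change)
  #18 pop 2: in=⊤ → ⊤ (no change)
  #19 pop 3: in=⊤ → ⊤ (no change)

Fixpoint:
  val[0] = ⊤
  val[1] = ⊤
  val[2] = ⊤
  val[3] = ⊤
  val[4] = ⊤
  val[5] = ⊤
  val[6] = ⊤

⊤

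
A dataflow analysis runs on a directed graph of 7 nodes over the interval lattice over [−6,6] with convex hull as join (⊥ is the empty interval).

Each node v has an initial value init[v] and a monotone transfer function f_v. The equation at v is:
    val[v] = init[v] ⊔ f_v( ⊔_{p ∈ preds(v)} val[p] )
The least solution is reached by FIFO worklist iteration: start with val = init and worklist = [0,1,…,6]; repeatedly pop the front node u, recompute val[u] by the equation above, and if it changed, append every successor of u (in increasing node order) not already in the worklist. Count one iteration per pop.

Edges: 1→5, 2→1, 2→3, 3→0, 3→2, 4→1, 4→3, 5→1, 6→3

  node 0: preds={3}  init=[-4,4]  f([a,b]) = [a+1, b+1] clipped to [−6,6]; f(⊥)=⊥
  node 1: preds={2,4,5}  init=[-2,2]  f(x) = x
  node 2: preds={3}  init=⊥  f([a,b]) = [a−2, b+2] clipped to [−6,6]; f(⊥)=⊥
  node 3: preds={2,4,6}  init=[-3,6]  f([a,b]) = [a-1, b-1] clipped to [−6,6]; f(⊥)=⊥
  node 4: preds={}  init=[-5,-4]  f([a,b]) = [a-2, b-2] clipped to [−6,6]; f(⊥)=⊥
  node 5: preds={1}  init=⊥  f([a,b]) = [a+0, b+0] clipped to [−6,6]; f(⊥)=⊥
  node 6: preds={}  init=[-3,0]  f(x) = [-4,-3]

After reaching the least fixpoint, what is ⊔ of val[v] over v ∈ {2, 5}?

[-6,6]

Iteration log — 15 steps:
  step 1. node 0  ⊔preds=[-3,6]  new=[-4,6]  old=[-4,4]  +wl: 
  step 2. node 1  ⊔preds=[-5,-4]  new=[-5,2]  old=[-2,2]  +wl: 
  step 3. node 2  ⊔preds=[-3,6]  new=[-5,6]  old=⊥  +wl: 1
  step 4. node 3  ⊔preds=[-5,6]  new=[-6,6]  old=[-3,6]  +wl: 0,2
  step 5. node 4  ⊔preds=⊥  new=[-5,-4]  stable
  step 6. node 5  ⊔preds=[-5,2]  new=[-5,2]  old=⊥  +wl: 
  step 7. node 6  ⊔preds=⊥  new=[-4,0]  old=[-3,0]  +wl: 3
  step 8. node 1  ⊔preds=[-5,6]  new=[-5,6]  old=[-5,2]  +wl: 5
  step 9. node 0  ⊔preds=[-6,6]  new=[-5,6]  old=[-4,6]  +wl: 
  step 10. node 2  ⊔preds=[-6,6]  new=[-6,6]  old=[-5,6]  +wl: 1
  step 11. node 3  ⊔preds=[-6,6]  new=[-6,6]  stable
  step 12. node 5  ⊔preds=[-5,6]  new=[-5,6]  old=[-5,2]  +wl: 
  step 13. node 1  ⊔preds=[-6,6]  new=[-6,6]  old=[-5,6]  +wl: 5
  step 14. node 5  ⊔preds=[-6,6]  new=[-6,6]  old=[-5,6]  +wl: 1
  step 15. node 1  ⊔preds=[-6,6]  new=[-6,6]  stable

Least fixpoint reached:
  node 0: [-5,6]
  node 1: [-6,6]
  node 2: [-6,6]
  node 3: [-6,6]
  node 4: [-5,-4]
  node 5: [-6,6]
  node 6: [-4,0]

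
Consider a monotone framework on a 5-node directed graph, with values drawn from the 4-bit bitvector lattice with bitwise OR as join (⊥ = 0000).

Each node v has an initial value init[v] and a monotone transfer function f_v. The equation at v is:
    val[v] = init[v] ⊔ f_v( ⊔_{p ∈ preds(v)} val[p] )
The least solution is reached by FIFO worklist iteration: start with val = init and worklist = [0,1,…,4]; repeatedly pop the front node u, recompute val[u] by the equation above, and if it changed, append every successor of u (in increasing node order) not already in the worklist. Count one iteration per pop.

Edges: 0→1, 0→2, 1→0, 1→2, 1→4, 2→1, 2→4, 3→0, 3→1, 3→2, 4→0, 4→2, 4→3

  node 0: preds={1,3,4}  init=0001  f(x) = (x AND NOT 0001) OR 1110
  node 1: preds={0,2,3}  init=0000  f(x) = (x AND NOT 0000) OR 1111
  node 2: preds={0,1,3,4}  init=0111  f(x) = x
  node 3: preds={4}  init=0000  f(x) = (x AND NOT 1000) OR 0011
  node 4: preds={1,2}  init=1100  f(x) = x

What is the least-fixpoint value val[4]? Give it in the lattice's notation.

1111

Trace (9 dequeues):
  [1] u=0 | in 1100 | out 1111 | prev 0001 | push {}
  [2] u=1 | in 1111 | out 1111 | prev 0000 | push {0}
  [3] u=2 | in 1111 | out 1111 | prev 0111 | push {1}
  [4] u=3 | in 1100 | out 0111 | prev 0000 | push {2}
  [5] u=4 | in 1111 | out 1111 | prev 1100 | push {3}
  [6] u=0 | in 1111 | out 1111 | ==
  [7] u=1 | in 1111 | out 1111 | ==
  [8] u=2 | in 1111 | out 1111 | ==
  [9] u=3 | in 1111 | out 0111 | ==

Converged values:
  [0] 1111
  [1] 1111
  [2] 1111
  [3] 0111
  [4] 1111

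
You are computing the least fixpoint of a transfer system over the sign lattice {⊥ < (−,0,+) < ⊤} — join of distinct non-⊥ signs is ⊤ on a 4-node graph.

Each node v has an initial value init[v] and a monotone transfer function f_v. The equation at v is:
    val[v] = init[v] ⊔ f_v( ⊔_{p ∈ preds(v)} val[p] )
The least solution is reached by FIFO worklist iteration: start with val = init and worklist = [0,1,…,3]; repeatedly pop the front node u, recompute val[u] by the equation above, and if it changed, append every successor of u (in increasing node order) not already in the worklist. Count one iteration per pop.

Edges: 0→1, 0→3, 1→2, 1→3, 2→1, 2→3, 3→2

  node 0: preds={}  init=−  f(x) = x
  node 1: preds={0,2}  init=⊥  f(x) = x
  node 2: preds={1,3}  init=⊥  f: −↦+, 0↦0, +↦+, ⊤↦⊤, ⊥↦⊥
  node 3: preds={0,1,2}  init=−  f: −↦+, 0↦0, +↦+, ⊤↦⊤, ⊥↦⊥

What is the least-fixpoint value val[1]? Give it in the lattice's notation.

Worklist (8 pops):
  #1 pop 0: in=⊥ → − (no change)
  #2 pop 1: in=− → − (was ⊥); enqueue []
  #3 pop 2: in=− → + (was ⊥); enqueue [1]
  #4 pop 3: in=⊤ → ⊤ (was −); enqueue [2]
  #5 pop 1: in=⊤ → ⊤ (was −); enqueue [3]
  #6 pop 2: in=⊤ → ⊤ (was +); enqueue [1]
  #7 pop 3: in=⊤ → ⊤ (no change)
  #8 pop 1: in=⊤ → ⊤ (no change)

Fixpoint:
  val[0] = −
  val[1] = ⊤
  val[2] = ⊤
  val[3] = ⊤

⊤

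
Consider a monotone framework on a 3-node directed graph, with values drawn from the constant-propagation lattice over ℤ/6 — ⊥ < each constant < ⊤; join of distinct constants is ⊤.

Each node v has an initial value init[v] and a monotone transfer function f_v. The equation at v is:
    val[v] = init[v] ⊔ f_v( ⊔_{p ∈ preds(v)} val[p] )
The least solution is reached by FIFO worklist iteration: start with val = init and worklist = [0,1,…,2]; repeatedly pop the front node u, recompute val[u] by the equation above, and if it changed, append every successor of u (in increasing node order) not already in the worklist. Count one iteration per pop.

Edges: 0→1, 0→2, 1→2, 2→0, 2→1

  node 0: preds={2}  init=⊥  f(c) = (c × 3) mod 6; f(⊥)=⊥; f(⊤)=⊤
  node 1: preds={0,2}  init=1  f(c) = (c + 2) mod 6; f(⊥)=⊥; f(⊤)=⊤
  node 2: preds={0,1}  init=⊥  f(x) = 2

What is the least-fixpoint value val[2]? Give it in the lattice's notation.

2

Iteration log — 6 steps:
  step 1. node 0  ⊔preds=⊥  new=⊥  stable
  step 2. node 1  ⊔preds=⊥  new=1  stable
  step 3. node 2  ⊔preds=1  new=2  old=⊥  +wl: 0,1
  step 4. node 0  ⊔preds=2  new=0  old=⊥  +wl: 2
  step 5. node 1  ⊔preds=⊤  new=⊤  old=1  +wl: 
  step 6. node 2  ⊔preds=⊤  new=2  stable

Least fixpoint reached:
  node 0: 0
  node 1: ⊤
  node 2: 2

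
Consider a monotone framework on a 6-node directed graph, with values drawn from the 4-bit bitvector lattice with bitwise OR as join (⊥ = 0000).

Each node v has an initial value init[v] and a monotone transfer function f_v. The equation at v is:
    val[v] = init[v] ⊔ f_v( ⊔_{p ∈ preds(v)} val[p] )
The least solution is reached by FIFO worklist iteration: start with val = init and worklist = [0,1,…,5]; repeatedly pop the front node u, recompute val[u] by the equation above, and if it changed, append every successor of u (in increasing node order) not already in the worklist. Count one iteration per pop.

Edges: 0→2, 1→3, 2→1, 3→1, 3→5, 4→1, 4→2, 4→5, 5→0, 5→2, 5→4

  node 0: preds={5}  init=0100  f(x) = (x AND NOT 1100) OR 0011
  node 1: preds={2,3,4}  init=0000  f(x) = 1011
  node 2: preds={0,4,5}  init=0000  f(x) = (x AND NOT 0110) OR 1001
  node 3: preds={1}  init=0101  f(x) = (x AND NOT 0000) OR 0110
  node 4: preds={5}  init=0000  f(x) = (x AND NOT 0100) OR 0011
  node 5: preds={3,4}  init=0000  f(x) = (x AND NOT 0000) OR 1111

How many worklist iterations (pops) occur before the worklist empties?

Worklist (13 pops):
  #1 pop 0: in=0000 → 0111 (was 0100); enqueue []
  #2 pop 1: in=0101 → 1011 (was 0000); enqueue []
  #3 pop 2: in=0111 → 1001 (was 0000); enqueue [1]
  #4 pop 3: in=1011 → 1111 (was 0101); enqueue []
  #5 pop 4: in=0000 → 0011 (was 0000); enqueue [2]
  #6 pop 5: in=1111 → 1111 (was 0000); enqueue [0,4]
  #7 pop 1: in=1111 → 1011 (no change)
  #8 pop 2: in=1111 → 1001 (no change)
  #9 pop 0: in=1111 → 0111 (no change)
  #10 pop 4: in=1111 → 1011 (was 0011); enqueue [1,2,5]
  #11 pop 1: in=1111 → 1011 (no change)
  #12 pop 2: in=1111 → 1001 (no change)
  #13 pop 5: in=1111 → 1111 (no change)

Fixpoint:
  val[0] = 0111
  val[1] = 1011
  val[2] = 1001
  val[3] = 1111
  val[4] = 1011
  val[5] = 1111

13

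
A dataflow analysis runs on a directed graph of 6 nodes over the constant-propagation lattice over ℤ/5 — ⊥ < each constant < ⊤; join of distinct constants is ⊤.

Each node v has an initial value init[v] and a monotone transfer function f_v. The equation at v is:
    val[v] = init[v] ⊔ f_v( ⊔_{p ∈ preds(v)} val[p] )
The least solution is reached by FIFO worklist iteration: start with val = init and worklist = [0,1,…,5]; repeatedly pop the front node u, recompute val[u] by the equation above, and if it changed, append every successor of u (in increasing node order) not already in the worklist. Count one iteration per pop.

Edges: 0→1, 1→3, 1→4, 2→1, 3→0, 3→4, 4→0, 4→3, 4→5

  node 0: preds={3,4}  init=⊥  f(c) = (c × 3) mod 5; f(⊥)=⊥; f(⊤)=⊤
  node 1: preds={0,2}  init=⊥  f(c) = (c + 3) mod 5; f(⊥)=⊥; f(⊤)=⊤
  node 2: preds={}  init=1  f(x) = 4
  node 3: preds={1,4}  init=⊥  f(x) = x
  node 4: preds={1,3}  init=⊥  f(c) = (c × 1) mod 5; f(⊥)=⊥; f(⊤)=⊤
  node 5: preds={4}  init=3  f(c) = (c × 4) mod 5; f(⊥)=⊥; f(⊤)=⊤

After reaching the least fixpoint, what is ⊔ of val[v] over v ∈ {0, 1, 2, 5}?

⊤

Iteration log — 15 steps:
  step 1. node 0  ⊔preds=⊥  new=⊥  stable
  step 2. node 1  ⊔preds=1  new=4  old=⊥  +wl: 
  step 3. node 2  ⊔preds=⊥  new=⊤  old=1  +wl: 1
  step 4. node 3  ⊔preds=4  new=4  old=⊥  +wl: 0
  step 5. node 4  ⊔preds=4  new=4  old=⊥  +wl: 3
  step 6. node 5  ⊔preds=4  new=⊤  old=3  +wl: 
  step 7. node 1  ⊔preds=⊤  new=⊤  old=4  +wl: 4
  step 8. node 0  ⊔preds=4  new=2  old=⊥  +wl: 1
  step 9. node 3  ⊔preds=⊤  new=⊤  old=4  +wl: 0
  step 10. node 4  ⊔preds=⊤  new=⊤  old=4  +wl: 3,5
  step 11. node 1  ⊔preds=⊤  new=⊤  stable
  step 12. node 0  ⊔preds=⊤  new=⊤  old=2  +wl: 1
  step 13. node 3  ⊔preds=⊤  new=⊤  stable
  step 14. node 5  ⊔preds=⊤  new=⊤  stable
  step 15. node 1  ⊔preds=⊤  new=⊤  stable

Least fixpoint reached:
  node 0: ⊤
  node 1: ⊤
  node 2: ⊤
  node 3: ⊤
  node 4: ⊤
  node 5: ⊤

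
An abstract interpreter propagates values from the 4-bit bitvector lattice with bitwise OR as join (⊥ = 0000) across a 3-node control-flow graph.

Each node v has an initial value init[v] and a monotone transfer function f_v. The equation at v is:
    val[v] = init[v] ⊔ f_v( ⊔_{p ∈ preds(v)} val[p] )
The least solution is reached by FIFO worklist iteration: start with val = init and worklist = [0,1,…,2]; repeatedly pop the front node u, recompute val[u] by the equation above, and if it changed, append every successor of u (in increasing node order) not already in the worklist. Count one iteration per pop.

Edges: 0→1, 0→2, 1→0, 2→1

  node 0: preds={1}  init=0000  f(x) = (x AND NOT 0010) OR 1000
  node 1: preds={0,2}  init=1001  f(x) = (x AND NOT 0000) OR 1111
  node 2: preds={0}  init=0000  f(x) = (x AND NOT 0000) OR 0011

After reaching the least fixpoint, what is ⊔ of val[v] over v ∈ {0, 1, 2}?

1111

Trace (7 dequeues):
  [1] u=0 | in 1001 | out 1001 | prev 0000 | push {}
  [2] u=1 | in 1001 | out 1111 | prev 1001 | push {0}
  [3] u=2 | in 1001 | out 1011 | prev 0000 | push {1}
  [4] u=0 | in 1111 | out 1101 | prev 1001 | push {2}
  [5] u=1 | in 1111 | out 1111 | ==
  [6] u=2 | in 1101 | out 1111 | prev 1011 | push {1}
  [7] u=1 | in 1111 | out 1111 | ==

Converged values:
  [0] 1101
  [1] 1111
  [2] 1111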